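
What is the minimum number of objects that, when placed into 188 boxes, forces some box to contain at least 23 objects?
n = (23 − 1)·188 + 1 = 4137

By the generalised pigeonhole principle, to guarantee some box contains ≥ r objects we need more than (r − 1) · k objects total. Threshold: n = (r − 1) · k + 1. With r = 23 and k = 188: n = 22 · 188 + 1 = 4136 + 1 = 4137. For n = 4136 = 22 · 188, we can put exactly 22 objects in every box, avoiding 23 in any single one — so 4137 is tight.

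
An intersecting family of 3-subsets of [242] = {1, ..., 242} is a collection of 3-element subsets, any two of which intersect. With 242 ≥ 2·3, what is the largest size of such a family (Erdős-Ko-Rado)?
max |F| = C(241, 2) = 28920

Erdős-Ko-Rado (1961): when n ≥ 2k, max |F| = C(n−1, k−1). The bound is attained by the star {A : i ∈ A} for any fixed i ∈ [n]. Here C(242−1, 3−1) = C(241, 2) = 28920.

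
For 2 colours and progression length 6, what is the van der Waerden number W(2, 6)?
W(2, 6) = 1132

W(2, 6) = 1132. The lower bound W(2, 6) > 1131 comes from an explicit good 2-colouring of [1, 1131]; the upper bound W(2, 6) ≤ 1132 was verified by exhaustive search over 2-colourings of [1, 1132].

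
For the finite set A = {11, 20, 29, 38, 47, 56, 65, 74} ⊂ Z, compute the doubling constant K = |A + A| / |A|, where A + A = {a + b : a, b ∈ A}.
K = |A + A| / |A| = 15/8

Enumerate A + A = {a + b : a, b ∈ A}. With |A| = 8, there are |A|^2 = 64 ordered sum pairs; collecting distinct values, A + A = {22, 31, 40, 49, 58, 67, 76, 85, 94, 103, 112, 121, 130, 139, 148}, so |A + A| = 15. Thus K = 15/8. Here |A + A| = 2|A| − 1 = 15, the minimum possible — so K = 15/8 is minimal, which holds iff A is an arithmetic progression.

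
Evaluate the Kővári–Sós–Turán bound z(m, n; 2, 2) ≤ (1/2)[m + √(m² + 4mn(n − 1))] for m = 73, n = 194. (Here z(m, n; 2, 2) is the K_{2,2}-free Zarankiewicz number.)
z(73, 194; 2, 2) ≤ (1/2)[73 + √(73² + 4·73·194·193)] = (1/2)[73 + √10938393] = 1690.1621

Kővári–Sós–Turán: let r_1, ..., r_73 be the row sums and z = Σ r_i the total number of 1s. Each pair of columns can share at most one row with both entries 1 (else a 2×2 all-ones block appears), so Σ_i C(r_i, 2) ≤ C(194, 2) = 18721. By convexity Σ_i C(r_i, 2) ≥ 73·C(z/73, 2) = z(z − 73)/(2·73), giving z² − 73z − 73·194·193 ≤ 0 and hence z ≤ (1/2)[73 + √(5329 + 4·2733266)] = (1/2)[73 + √10938393] ≈ (1/2)(73 + 3307.3241) = 1690.1621.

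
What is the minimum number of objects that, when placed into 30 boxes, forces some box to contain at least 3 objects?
n = (3 − 1)·30 + 1 = 61

By the generalised pigeonhole principle, to guarantee some box contains ≥ r objects we need more than (r − 1) · k objects total. Threshold: n = (r − 1) · k + 1. With r = 3 and k = 30: n = 2 · 30 + 1 = 60 + 1 = 61. For n = 60 = 2 · 30, we can put exactly 2 objects in every box, avoiding 3 in any single one — so 61 is tight.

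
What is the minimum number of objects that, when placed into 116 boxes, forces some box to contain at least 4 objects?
n = (4 − 1)·116 + 1 = 349

By the generalised pigeonhole principle, to guarantee some box contains ≥ r objects we need more than (r − 1) · k objects total. Threshold: n = (r − 1) · k + 1. With r = 4 and k = 116: n = 3 · 116 + 1 = 348 + 1 = 349. For n = 348 = 3 · 116, we can put exactly 3 objects in every box, avoiding 4 in any single one — so 349 is tight.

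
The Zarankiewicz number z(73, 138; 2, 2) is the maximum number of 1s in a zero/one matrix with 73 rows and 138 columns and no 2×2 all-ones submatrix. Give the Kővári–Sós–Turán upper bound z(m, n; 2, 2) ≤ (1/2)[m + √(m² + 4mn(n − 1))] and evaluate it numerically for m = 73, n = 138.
z(73, 138; 2, 2) ≤ (1/2)[73 + √(73² + 4·73·138·137)] = (1/2)[73 + √5525881] = 1211.8596

Kővári–Sós–Turán: let r_1, ..., r_73 be the row sums and z = Σ r_i the total number of 1s. Each pair of columns can share at most one row with both entries 1 (else a 2×2 all-ones block appears), so Σ_i C(r_i, 2) ≤ C(138, 2) = 9453. By convexity Σ_i C(r_i, 2) ≥ 73·C(z/73, 2) = z(z − 73)/(2·73), giving z² − 73z − 73·138·137 ≤ 0 and hence z ≤ (1/2)[73 + √(5329 + 4·1380138)] = (1/2)[73 + √5525881] ≈ (1/2)(73 + 2350.7193) = 1211.8596.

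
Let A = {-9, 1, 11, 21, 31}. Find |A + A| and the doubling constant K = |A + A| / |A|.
K = |A + A| / |A| = 9/5

Enumerate A + A = {a + b : a, b ∈ A}. With |A| = 5, there are |A|^2 = 25 ordered sum pairs; collecting distinct values, A + A = {-18, -8, 2, 12, 22, 32, 42, 52, 62}, so |A + A| = 9. Thus K = 9/5. Here |A + A| = 2|A| − 1 = 9, the minimum possible — so K = 9/5 is minimal, which holds iff A is an arithmetic progression.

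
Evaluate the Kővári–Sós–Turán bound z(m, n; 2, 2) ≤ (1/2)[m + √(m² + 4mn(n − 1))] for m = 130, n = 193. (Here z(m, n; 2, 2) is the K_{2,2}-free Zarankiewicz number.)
z(130, 193; 2, 2) ≤ (1/2)[130 + √(130² + 4·130·193·192)] = (1/2)[130 + √19286020] = 2260.7926

Kővári–Sós–Turán: let r_1, ..., r_130 be the row sums and z = Σ r_i the total number of 1s. Each pair of columns can share at most one row with both entries 1 (else a 2×2 all-ones block appears), so Σ_i C(r_i, 2) ≤ C(193, 2) = 18528. By convexity Σ_i C(r_i, 2) ≥ 130·C(z/130, 2) = z(z − 130)/(2·130), giving z² − 130z − 130·193·192 ≤ 0 and hence z ≤ (1/2)[130 + √(16900 + 4·4817280)] = (1/2)[130 + √19286020] ≈ (1/2)(130 + 4391.5851) = 2260.7926.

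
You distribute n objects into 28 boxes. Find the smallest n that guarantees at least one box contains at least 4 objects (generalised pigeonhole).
n = (4 − 1)·28 + 1 = 85

By the generalised pigeonhole principle, to guarantee some box contains ≥ r objects we need more than (r − 1) · k objects total. Threshold: n = (r − 1) · k + 1. With r = 4 and k = 28: n = 3 · 28 + 1 = 84 + 1 = 85. For n = 84 = 3 · 28, we can put exactly 3 objects in every box, avoiding 4 in any single one — so 85 is tight.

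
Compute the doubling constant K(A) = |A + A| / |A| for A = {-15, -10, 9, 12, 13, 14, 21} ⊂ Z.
K = |A + A| / |A| = 26/7

Enumerate A + A = {a + b : a, b ∈ A}. With |A| = 7, there are |A|^2 = 49 ordered sum pairs; collecting distinct values, A + A = {-30, -25, -20, -6, -3, -2, -1, 2, 3, 4, 6, 11, 18, 21, 22, 23, 24, 25, 26, 27, 28, 30, 33, 34, 35, 42}, so |A + A| = 26. Thus K = 26/7. For comparison, the minimum possible |A + A| over all 7-element sets is 2·7 − 1 = 13 (so min K = 13/7), attained only by arithmetic progressions.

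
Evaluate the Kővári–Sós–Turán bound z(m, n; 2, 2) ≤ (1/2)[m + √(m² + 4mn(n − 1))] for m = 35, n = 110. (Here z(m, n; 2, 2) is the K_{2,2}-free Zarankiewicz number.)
z(35, 110; 2, 2) ≤ (1/2)[35 + √(35² + 4·35·110·109)] = (1/2)[35 + √1679825] = 665.5403

Kővári–Sós–Turán: let r_1, ..., r_35 be the row sums and z = Σ r_i the total number of 1s. Each pair of columns can share at most one row with both entries 1 (else a 2×2 all-ones block appears), so Σ_i C(r_i, 2) ≤ C(110, 2) = 5995. By convexity Σ_i C(r_i, 2) ≥ 35·C(z/35, 2) = z(z − 35)/(2·35), giving z² − 35z − 35·110·109 ≤ 0 and hence z ≤ (1/2)[35 + √(1225 + 4·419650)] = (1/2)[35 + √1679825] ≈ (1/2)(35 + 1296.0806) = 665.5403.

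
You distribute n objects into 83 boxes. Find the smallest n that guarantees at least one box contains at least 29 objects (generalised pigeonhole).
n = (29 − 1)·83 + 1 = 2325

By the generalised pigeonhole principle, to guarantee some box contains ≥ r objects we need more than (r − 1) · k objects total. Threshold: n = (r − 1) · k + 1. With r = 29 and k = 83: n = 28 · 83 + 1 = 2324 + 1 = 2325. For n = 2324 = 28 · 83, we can put exactly 28 objects in every box, avoiding 29 in any single one — so 2325 is tight.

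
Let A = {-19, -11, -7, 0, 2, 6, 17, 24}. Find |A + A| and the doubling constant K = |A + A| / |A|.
K = |A + A| / |A| = 33/8

Enumerate A + A = {a + b : a, b ∈ A}. With |A| = 8, there are |A|^2 = 64 ordered sum pairs; collecting distinct values, A + A = {-38, -30, -26, -22, -19, -18, -17, -14, -13, -11, -9, -7, -5, -2, -1, 0, 2, 4, 5, 6, 8, 10, 12, 13, 17, 19, 23, 24, 26, 30, 34, 41, 48}, so |A + A| = 33. Thus K = 33/8. For comparison, the minimum possible |A + A| over all 8-element sets is 2·8 − 1 = 15 (so min K = 15/8), attained only by arithmetic progressions.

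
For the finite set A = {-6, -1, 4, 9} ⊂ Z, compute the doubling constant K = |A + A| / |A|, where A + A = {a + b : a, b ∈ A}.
K = |A + A| / |A| = 7/4

Enumerate A + A = {a + b : a, b ∈ A}. With |A| = 4, there are |A|^2 = 16 ordered sum pairs; collecting distinct values, A + A = {-12, -7, -2, 3, 8, 13, 18}, so |A + A| = 7. Thus K = 7/4. Here |A + A| = 2|A| − 1 = 7, the minimum possible — so K = 7/4 is minimal, which holds iff A is an arithmetic progression.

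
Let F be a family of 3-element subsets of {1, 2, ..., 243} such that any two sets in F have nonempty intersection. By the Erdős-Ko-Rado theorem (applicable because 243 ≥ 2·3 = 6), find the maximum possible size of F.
max |F| = C(242, 2) = 29161

The Erdős-Ko-Rado theorem states: for n ≥ 2k, an intersecting family of k-subsets of an n-element set has size at most C(n − 1, k − 1), with equality for 'star' families {A ⊆ [n] : |A| = k, i ∈ A} (fix an element i). For n = 243, k = 3: C(242, 2) = 29161.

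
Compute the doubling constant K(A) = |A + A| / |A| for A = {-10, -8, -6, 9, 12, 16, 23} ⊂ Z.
K = |A + A| / |A| = 25/7

Enumerate A + A = {a + b : a, b ∈ A}. With |A| = 7, there are |A|^2 = 49 ordered sum pairs; collecting distinct values, A + A = {-20, -18, -16, -14, -12, -1, 1, 2, 3, 4, 6, 8, 10, 13, 15, 17, 18, 21, 24, 25, 28, 32, 35, 39, 46}, so |A + A| = 25. Thus K = 25/7. For comparison, the minimum possible |A + A| over all 7-element sets is 2·7 − 1 = 13 (so min K = 13/7), attained only by arithmetic progressions.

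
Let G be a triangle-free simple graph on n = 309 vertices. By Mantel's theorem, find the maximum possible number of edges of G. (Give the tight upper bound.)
ex(309, K_3) = ⌊309^2/4⌋ = 23870

Mantel (1907): a triangle-free graph on n vertices has at most ⌊n^2/4⌋ edges, with equality for the complete bipartite graph K_{⌊n/2⌋, ⌈n/2⌉}. For n = 309: ⌊309^2/4⌋ = ⌊95481/4⌋ = 23870. The extremal graph is K_{154, 155}, which has 154·155 = 23870 edges.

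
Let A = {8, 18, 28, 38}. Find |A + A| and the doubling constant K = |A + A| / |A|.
K = |A + A| / |A| = 7/4

Enumerate A + A = {a + b : a, b ∈ A}. With |A| = 4, there are |A|^2 = 16 ordered sum pairs; collecting distinct values, A + A = {16, 26, 36, 46, 56, 66, 76}, so |A + A| = 7. Thus K = 7/4. Here |A + A| = 2|A| − 1 = 7, the minimum possible — so K = 7/4 is minimal, which holds iff A is an arithmetic progression.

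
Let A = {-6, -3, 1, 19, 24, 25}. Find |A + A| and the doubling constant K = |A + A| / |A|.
K = |A + A| / |A| = 21/6 = 7/2

Enumerate A + A = {a + b : a, b ∈ A}. With |A| = 6, there are |A|^2 = 36 ordered sum pairs; collecting distinct values, A + A = {-12, -9, -6, -5, -2, 2, 13, 16, 18, 19, 20, 21, 22, 25, 26, 38, 43, 44, 48, 49, 50}, so |A + A| = 21. Thus K = 21/6 = 7/2. For comparison, the minimum possible |A + A| over all 6-element sets is 2·6 − 1 = 11 (so min K = 11/6), attained only by arithmetic progressions.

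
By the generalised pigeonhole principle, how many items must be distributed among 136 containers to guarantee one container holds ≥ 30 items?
n = (30 − 1)·136 + 1 = 3945

By the generalised pigeonhole principle, to guarantee some box contains ≥ r objects we need more than (r − 1) · k objects total. Threshold: n = (r − 1) · k + 1. With r = 30 and k = 136: n = 29 · 136 + 1 = 3944 + 1 = 3945. For n = 3944 = 29 · 136, we can put exactly 29 objects in every box, avoiding 30 in any single one — so 3945 is tight.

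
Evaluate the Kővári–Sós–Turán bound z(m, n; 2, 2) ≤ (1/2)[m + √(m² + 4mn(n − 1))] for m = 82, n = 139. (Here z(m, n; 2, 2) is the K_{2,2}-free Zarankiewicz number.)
z(82, 139; 2, 2) ≤ (1/2)[82 + √(82² + 4·82·139·138)] = (1/2)[82 + √6298420] = 1295.8327

Kővári–Sós–Turán: let r_1, ..., r_82 be the row sums and z = Σ r_i the total number of 1s. Each pair of columns can share at most one row with both entries 1 (else a 2×2 all-ones block appears), so Σ_i C(r_i, 2) ≤ C(139, 2) = 9591. By convexity Σ_i C(r_i, 2) ≥ 82·C(z/82, 2) = z(z − 82)/(2·82), giving z² − 82z − 82·139·138 ≤ 0 and hence z ≤ (1/2)[82 + √(6724 + 4·1572924)] = (1/2)[82 + √6298420] ≈ (1/2)(82 + 2509.6653) = 1295.8327.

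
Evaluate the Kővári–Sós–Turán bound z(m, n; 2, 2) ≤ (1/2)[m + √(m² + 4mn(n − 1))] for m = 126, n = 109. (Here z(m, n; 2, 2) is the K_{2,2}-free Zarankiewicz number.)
z(126, 109; 2, 2) ≤ (1/2)[126 + √(126² + 4·126·109·108)] = (1/2)[126 + √5948964] = 1282.5249

Kővári–Sós–Turán: let r_1, ..., r_126 be the row sums and z = Σ r_i the total number of 1s. Each pair of columns can share at most one row with both entries 1 (else a 2×2 all-ones block appears), so Σ_i C(r_i, 2) ≤ C(109, 2) = 5886. By convexity Σ_i C(r_i, 2) ≥ 126·C(z/126, 2) = z(z − 126)/(2·126), giving z² − 126z − 126·109·108 ≤ 0 and hence z ≤ (1/2)[126 + √(15876 + 4·1483272)] = (1/2)[126 + √5948964] ≈ (1/2)(126 + 2439.0498) = 1282.5249.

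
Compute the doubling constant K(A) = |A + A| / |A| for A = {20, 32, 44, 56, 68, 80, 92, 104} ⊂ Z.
K = |A + A| / |A| = 15/8

Enumerate A + A = {a + b : a, b ∈ A}. With |A| = 8, there are |A|^2 = 64 ordered sum pairs; collecting distinct values, A + A = {40, 52, 64, 76, 88, 100, 112, 124, 136, 148, 160, 172, 184, 196, 208}, so |A + A| = 15. Thus K = 15/8. Here |A + A| = 2|A| − 1 = 15, the minimum possible — so K = 15/8 is minimal, which holds iff A is an arithmetic progression.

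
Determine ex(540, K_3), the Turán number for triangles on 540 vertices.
ex(540, K_3) = ⌊540^2/4⌋ = 72900

Mantel (1907): a triangle-free graph on n vertices has at most ⌊n^2/4⌋ edges, with equality for the complete bipartite graph K_{⌊n/2⌋, ⌈n/2⌉}. For n = 540: ⌊540^2/4⌋ = ⌊291600/4⌋ = 72900. The extremal graph is K_{270, 270}, which has 270·270 = 72900 edges.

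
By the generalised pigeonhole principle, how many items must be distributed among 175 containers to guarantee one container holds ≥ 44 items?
n = (44 − 1)·175 + 1 = 7526

By the generalised pigeonhole principle, to guarantee some box contains ≥ r objects we need more than (r − 1) · k objects total. Threshold: n = (r − 1) · k + 1. With r = 44 and k = 175: n = 43 · 175 + 1 = 7525 + 1 = 7526. For n = 7525 = 43 · 175, we can put exactly 43 objects in every box, avoiding 44 in any single one — so 7526 is tight.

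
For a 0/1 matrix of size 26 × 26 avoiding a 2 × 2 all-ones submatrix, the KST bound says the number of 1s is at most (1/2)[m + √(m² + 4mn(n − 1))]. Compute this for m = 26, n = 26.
z(26, 26; 2, 2) ≤ (1/2)[26 + √(26² + 4·26·26·25)] = (1/2)[26 + √68276] = 143.6484

Kővári–Sós–Turán: let r_1, ..., r_26 be the row sums and z = Σ r_i the total number of 1s. Each pair of columns can share at most one row with both entries 1 (else a 2×2 all-ones block appears), so Σ_i C(r_i, 2) ≤ C(26, 2) = 325. By convexity Σ_i C(r_i, 2) ≥ 26·C(z/26, 2) = z(z − 26)/(2·26), giving z² − 26z − 26·26·25 ≤ 0 and hence z ≤ (1/2)[26 + √(676 + 4·16900)] = (1/2)[26 + √68276] ≈ (1/2)(26 + 261.2968) = 143.6484.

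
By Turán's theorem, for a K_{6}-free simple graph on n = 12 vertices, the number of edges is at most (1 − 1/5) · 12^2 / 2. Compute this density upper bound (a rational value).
Turán density bound = (4/5) · 12^2/2 = 288/5 ≈ 57.6

Turán's theorem: ex(n, K_{r+1}) is achieved by the complete r-partite Turán graph T(n, r) with parts as balanced as possible, and is at most (1 − 1/r) · n^2/2. For r = 5, n = 12: the density bound is (4/5) · 144/2 = 288/5 ≈ 57.6. The integer-valued extremum is e(T(12, 5)) = 57, which is strictly less than the density bound 288/5 since 5 ∤ 12 (the parts of T(12, 5) cannot all be equal).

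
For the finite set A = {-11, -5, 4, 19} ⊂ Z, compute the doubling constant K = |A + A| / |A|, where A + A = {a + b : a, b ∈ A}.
K = |A + A| / |A| = 9/4

Enumerate A + A = {a + b : a, b ∈ A}. With |A| = 4, there are |A|^2 = 16 ordered sum pairs; collecting distinct values, A + A = {-22, -16, -10, -7, -1, 8, 14, 23, 38}, so |A + A| = 9. Thus K = 9/4. For comparison, the minimum possible |A + A| over all 4-element sets is 2·4 − 1 = 7 (so min K = 7/4), attained only by arithmetic progressions.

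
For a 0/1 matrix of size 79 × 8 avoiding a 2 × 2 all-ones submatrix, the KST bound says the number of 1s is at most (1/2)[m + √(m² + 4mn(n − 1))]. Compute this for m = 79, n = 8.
z(79, 8; 2, 2) ≤ (1/2)[79 + √(79² + 4·79·8·7)] = (1/2)[79 + √23937] = 116.8579

Kővári–Sós–Turán: let r_1, ..., r_79 be the row sums and z = Σ r_i the total number of 1s. Each pair of columns can share at most one row with both entries 1 (else a 2×2 all-ones block appears), so Σ_i C(r_i, 2) ≤ C(8, 2) = 28. By convexity Σ_i C(r_i, 2) ≥ 79·C(z/79, 2) = z(z − 79)/(2·79), giving z² − 79z − 79·8·7 ≤ 0 and hence z ≤ (1/2)[79 + √(6241 + 4·4424)] = (1/2)[79 + √23937] ≈ (1/2)(79 + 154.7159) = 116.8579.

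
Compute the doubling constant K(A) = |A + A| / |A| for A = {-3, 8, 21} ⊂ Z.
K = |A + A| / |A| = 6/3 = 2

Enumerate A + A = {a + b : a, b ∈ A}. With |A| = 3, there are |A|^2 = 9 ordered sum pairs; collecting distinct values, A + A = {-6, 5, 16, 18, 29, 42}, so |A + A| = 6. Thus K = 6/3 = 2. For comparison, the minimum possible |A + A| over all 3-element sets is 2·3 − 1 = 5 (so min K = 5/3), attained only by arithmetic progressions.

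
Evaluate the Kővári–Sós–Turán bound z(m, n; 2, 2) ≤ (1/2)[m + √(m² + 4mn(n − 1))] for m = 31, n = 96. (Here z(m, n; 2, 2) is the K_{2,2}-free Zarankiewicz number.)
z(31, 96; 2, 2) ≤ (1/2)[31 + √(31² + 4·31·96·95)] = (1/2)[31 + √1131841] = 547.4401

Kővári–Sós–Turán: let r_1, ..., r_31 be the row sums and z = Σ r_i the total number of 1s. Each pair of columns can share at most one row with both entries 1 (else a 2×2 all-ones block appears), so Σ_i C(r_i, 2) ≤ C(96, 2) = 4560. By convexity Σ_i C(r_i, 2) ≥ 31·C(z/31, 2) = z(z − 31)/(2·31), giving z² − 31z − 31·96·95 ≤ 0 and hence z ≤ (1/2)[31 + √(961 + 4·282720)] = (1/2)[31 + √1131841] ≈ (1/2)(31 + 1063.8802) = 547.4401.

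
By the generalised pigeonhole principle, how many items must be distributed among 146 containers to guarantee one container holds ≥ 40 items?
n = (40 − 1)·146 + 1 = 5695

By the generalised pigeonhole principle, to guarantee some box contains ≥ r objects we need more than (r − 1) · k objects total. Threshold: n = (r − 1) · k + 1. With r = 40 and k = 146: n = 39 · 146 + 1 = 5694 + 1 = 5695. For n = 5694 = 39 · 146, we can put exactly 39 objects in every box, avoiding 40 in any single one — so 5695 is tight.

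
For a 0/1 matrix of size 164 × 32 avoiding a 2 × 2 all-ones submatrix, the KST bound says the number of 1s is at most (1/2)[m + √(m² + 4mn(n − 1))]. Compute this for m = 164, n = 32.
z(164, 32; 2, 2) ≤ (1/2)[164 + √(164² + 4·164·32·31)] = (1/2)[164 + √677648] = 493.5969

Kővári–Sós–Turán: let r_1, ..., r_164 be the row sums and z = Σ r_i the total number of 1s. Each pair of columns can share at most one row with both entries 1 (else a 2×2 all-ones block appears), so Σ_i C(r_i, 2) ≤ C(32, 2) = 496. By convexity Σ_i C(r_i, 2) ≥ 164·C(z/164, 2) = z(z − 164)/(2·164), giving z² − 164z − 164·32·31 ≤ 0 and hence z ≤ (1/2)[164 + √(26896 + 4·162688)] = (1/2)[164 + √677648] ≈ (1/2)(164 + 823.1938) = 493.5969.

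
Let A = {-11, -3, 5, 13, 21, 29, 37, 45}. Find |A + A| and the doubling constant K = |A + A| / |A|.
K = |A + A| / |A| = 15/8

Enumerate A + A = {a + b : a, b ∈ A}. With |A| = 8, there are |A|^2 = 64 ordered sum pairs; collecting distinct values, A + A = {-22, -14, -6, 2, 10, 18, 26, 34, 42, 50, 58, 66, 74, 82, 90}, so |A + A| = 15. Thus K = 15/8. Here |A + A| = 2|A| − 1 = 15, the minimum possible — so K = 15/8 is minimal, which holds iff A is an arithmetic progression.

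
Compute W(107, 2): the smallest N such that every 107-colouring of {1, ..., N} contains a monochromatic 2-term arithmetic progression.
W(107, 2) = 107 + 1 = 108

A 2-term AP is any pair of integers, so a monochromatic 2-AP exists iff some colour is used at least twice. With 107 colours, the colouring i ↦ i on {1, ..., 107} uses each colour once, avoiding any monochromatic pair, so W(107, 2) > 107. For {1, ..., 108}, pigeonhole forces two integers of the same colour, which form a monochromatic 2-AP. Hence W(107, 2) = 108.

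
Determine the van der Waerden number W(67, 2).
W(67, 2) = 67 + 1 = 68

A 2-term AP is any pair of integers, so a monochromatic 2-AP exists iff some colour is used at least twice. With 67 colours, the colouring i ↦ i on {1, ..., 67} uses each colour once, avoiding any monochromatic pair, so W(67, 2) > 67. For {1, ..., 68}, pigeonhole forces two integers of the same colour, which form a monochromatic 2-AP. Hence W(67, 2) = 68.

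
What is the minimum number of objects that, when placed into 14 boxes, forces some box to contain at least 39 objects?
n = (39 − 1)·14 + 1 = 533

By the generalised pigeonhole principle, to guarantee some box contains ≥ r objects we need more than (r − 1) · k objects total. Threshold: n = (r − 1) · k + 1. With r = 39 and k = 14: n = 38 · 14 + 1 = 532 + 1 = 533. For n = 532 = 38 · 14, we can put exactly 38 objects in every box, avoiding 39 in any single one — so 533 is tight.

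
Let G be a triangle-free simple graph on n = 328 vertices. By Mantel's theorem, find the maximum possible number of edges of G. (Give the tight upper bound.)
ex(328, K_3) = ⌊328^2/4⌋ = 26896

Mantel (1907): a triangle-free graph on n vertices has at most ⌊n^2/4⌋ edges, with equality for the complete bipartite graph K_{⌊n/2⌋, ⌈n/2⌉}. For n = 328: ⌊328^2/4⌋ = ⌊107584/4⌋ = 26896. The extremal graph is K_{164, 164}, which has 164·164 = 26896 edges.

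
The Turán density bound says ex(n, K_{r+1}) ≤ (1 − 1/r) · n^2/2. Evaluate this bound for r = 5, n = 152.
Turán density bound = (4/5) · 152^2/2 = 46208/5 ≈ 9241.6

Turán's theorem: ex(n, K_{r+1}) is achieved by the complete r-partite Turán graph T(n, r) with parts as balanced as possible, and is at most (1 − 1/r) · n^2/2. For r = 5, n = 152: the density bound is (4/5) · 23104/2 = 46208/5 ≈ 9241.6. The integer-valued extremum is e(T(152, 5)) = 9241, which is strictly less than the density bound 46208/5 since 5 ∤ 152 (the parts of T(152, 5) cannot all be equal).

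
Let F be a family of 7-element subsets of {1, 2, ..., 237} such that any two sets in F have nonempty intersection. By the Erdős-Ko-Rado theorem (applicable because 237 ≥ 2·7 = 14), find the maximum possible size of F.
max |F| = C(236, 6) = 225070777932

Erdős-Ko-Rado (1961): when n ≥ 2k, max |F| = C(n−1, k−1). The bound is attained by the star {A : i ∈ A} for any fixed i ∈ [n]. Here C(237−1, 7−1) = C(236, 6) = 225070777932.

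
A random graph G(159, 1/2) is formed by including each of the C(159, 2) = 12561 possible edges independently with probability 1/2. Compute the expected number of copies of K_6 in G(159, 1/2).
E[# K_6] = C(159, 6) · (1/2)^C(6, 2) = 20398507129 / 2^15 ≈ 622513.034943

For each 6-subset S of vertices (there are C(159, 6) = 20398507129 such S), let X_S = 1 if S induces a K_6 (all C(6, 2) = 15 edges present). Then P(X_S = 1) = (1/2)^15 = 1/32768. By linearity of expectation, E[# K_6] = C(159, 6) · (1/2)^15 = 20398507129 / 32768 ≈ 622513.034943.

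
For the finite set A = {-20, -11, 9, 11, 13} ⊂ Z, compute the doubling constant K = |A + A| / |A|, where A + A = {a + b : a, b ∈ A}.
K = |A + A| / |A| = 14/5

Enumerate A + A = {a + b : a, b ∈ A}. With |A| = 5, there are |A|^2 = 25 ordered sum pairs; collecting distinct values, A + A = {-40, -31, -22, -11, -9, -7, -2, 0, 2, 18, 20, 22, 24, 26}, so |A + A| = 14. Thus K = 14/5. For comparison, the minimum possible |A + A| over all 5-element sets is 2·5 − 1 = 9 (so min K = 9/5), attained only by arithmetic progressions.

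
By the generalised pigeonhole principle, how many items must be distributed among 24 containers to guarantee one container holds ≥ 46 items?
n = (46 − 1)·24 + 1 = 1081

By the generalised pigeonhole principle, to guarantee some box contains ≥ r objects we need more than (r − 1) · k objects total. Threshold: n = (r − 1) · k + 1. With r = 46 and k = 24: n = 45 · 24 + 1 = 1080 + 1 = 1081. For n = 1080 = 45 · 24, we can put exactly 45 objects in every box, avoiding 46 in any single one — so 1081 is tight.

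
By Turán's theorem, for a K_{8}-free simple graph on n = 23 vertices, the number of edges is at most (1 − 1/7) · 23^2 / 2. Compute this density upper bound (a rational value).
Turán density bound = (6/7) · 23^2/2 = 1587/7 ≈ 226.7143

Turán's theorem: ex(n, K_{r+1}) is achieved by the complete r-partite Turán graph T(n, r) with parts as balanced as possible, and is at most (1 − 1/r) · n^2/2. For r = 7, n = 23: the density bound is (6/7) · 529/2 = 1587/7 ≈ 226.7143. The integer-valued extremum is e(T(23, 7)) = 226, which is strictly less than the density bound 1587/7 since 7 ∤ 23 (the parts of T(23, 7) cannot all be equal).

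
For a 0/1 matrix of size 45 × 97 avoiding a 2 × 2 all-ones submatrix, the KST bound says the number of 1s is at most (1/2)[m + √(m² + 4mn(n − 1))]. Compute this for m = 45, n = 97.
z(45, 97; 2, 2) ≤ (1/2)[45 + √(45² + 4·45·97·96)] = (1/2)[45 + √1678185] = 670.2239

Kővári–Sós–Turán: let r_1, ..., r_45 be the row sums and z = Σ r_i the total number of 1s. Each pair of columns can share at most one row with both entries 1 (else a 2×2 all-ones block appears), so Σ_i C(r_i, 2) ≤ C(97, 2) = 4656. By convexity Σ_i C(r_i, 2) ≥ 45·C(z/45, 2) = z(z − 45)/(2·45), giving z² − 45z − 45·97·96 ≤ 0 and hence z ≤ (1/2)[45 + √(2025 + 4·419040)] = (1/2)[45 + √1678185] ≈ (1/2)(45 + 1295.4478) = 670.2239.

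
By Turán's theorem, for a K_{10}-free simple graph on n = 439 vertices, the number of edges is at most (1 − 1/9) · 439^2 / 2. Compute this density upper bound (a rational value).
Turán density bound = (8/9) · 439^2/2 = 770884/9 ≈ 85653.7778

Turán's theorem: ex(n, K_{r+1}) is achieved by the complete r-partite Turán graph T(n, r) with parts as balanced as possible, and is at most (1 − 1/r) · n^2/2. For r = 9, n = 439: the density bound is (8/9) · 192721/2 = 770884/9 ≈ 85653.7778. The integer-valued extremum is e(T(439, 9)) = 85653, which is strictly less than the density bound 770884/9 since 9 ∤ 439 (the parts of T(439, 9) cannot all be equal).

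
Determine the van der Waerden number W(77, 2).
W(77, 2) = 77 + 1 = 78

A 2-term AP is any pair of integers, so a monochromatic 2-AP exists iff some colour is used at least twice. With 77 colours, the colouring i ↦ i on {1, ..., 77} uses each colour once, avoiding any monochromatic pair, so W(77, 2) > 77. For {1, ..., 78}, pigeonhole forces two integers of the same colour, which form a monochromatic 2-AP. Hence W(77, 2) = 78.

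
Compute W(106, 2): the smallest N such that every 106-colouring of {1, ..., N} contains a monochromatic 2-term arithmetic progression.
W(106, 2) = 106 + 1 = 107

A 2-term AP is any pair of integers, so a monochromatic 2-AP exists iff some colour is used at least twice. With 106 colours, the colouring i ↦ i on {1, ..., 106} uses each colour once, avoiding any monochromatic pair, so W(106, 2) > 106. For {1, ..., 107}, pigeonhole forces two integers of the same colour, which form a monochromatic 2-AP. Hence W(106, 2) = 107.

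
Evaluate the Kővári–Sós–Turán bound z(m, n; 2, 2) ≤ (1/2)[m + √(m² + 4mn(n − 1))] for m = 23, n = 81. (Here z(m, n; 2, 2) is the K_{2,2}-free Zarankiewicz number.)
z(23, 81; 2, 2) ≤ (1/2)[23 + √(23² + 4·23·81·80)] = (1/2)[23 + √596689] = 397.7282

Kővári–Sós–Turán: let r_1, ..., r_23 be the row sums and z = Σ r_i the total number of 1s. Each pair of columns can share at most one row with both entries 1 (else a 2×2 all-ones block appears), so Σ_i C(r_i, 2) ≤ C(81, 2) = 3240. By convexity Σ_i C(r_i, 2) ≥ 23·C(z/23, 2) = z(z − 23)/(2·23), giving z² − 23z − 23·81·80 ≤ 0 and hence z ≤ (1/2)[23 + √(529 + 4·149040)] = (1/2)[23 + √596689] ≈ (1/2)(23 + 772.4565) = 397.7282.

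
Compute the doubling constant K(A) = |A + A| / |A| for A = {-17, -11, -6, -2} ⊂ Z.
K = |A + A| / |A| = 10/4 = 5/2

Enumerate A + A = {a + b : a, b ∈ A}. With |A| = 4, there are |A|^2 = 16 ordered sum pairs; collecting distinct values, A + A = {-34, -28, -23, -22, -19, -17, -13, -12, -8, -4}, so |A + A| = 10. Thus K = 10/4 = 5/2. For comparison, the minimum possible |A + A| over all 4-element sets is 2·4 − 1 = 7 (so min K = 7/4), attained only by arithmetic progressions.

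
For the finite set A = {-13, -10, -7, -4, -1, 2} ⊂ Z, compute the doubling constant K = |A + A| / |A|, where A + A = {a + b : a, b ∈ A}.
K = |A + A| / |A| = 11/6

Enumerate A + A = {a + b : a, b ∈ A}. With |A| = 6, there are |A|^2 = 36 ordered sum pairs; collecting distinct values, A + A = {-26, -23, -20, -17, -14, -11, -8, -5, -2, 1, 4}, so |A + A| = 11. Thus K = 11/6. Here |A + A| = 2|A| − 1 = 11, the minimum possible — so K = 11/6 is minimal, which holds iff A is an arithmetic progression.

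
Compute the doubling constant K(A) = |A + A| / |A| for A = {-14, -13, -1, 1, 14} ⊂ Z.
K = |A + A| / |A| = 14/5

Enumerate A + A = {a + b : a, b ∈ A}. With |A| = 5, there are |A|^2 = 25 ordered sum pairs; collecting distinct values, A + A = {-28, -27, -26, -15, -14, -13, -12, -2, 0, 1, 2, 13, 15, 28}, so |A + A| = 14. Thus K = 14/5. For comparison, the minimum possible |A + A| over all 5-element sets is 2·5 − 1 = 9 (so min K = 9/5), attained only by arithmetic progressions.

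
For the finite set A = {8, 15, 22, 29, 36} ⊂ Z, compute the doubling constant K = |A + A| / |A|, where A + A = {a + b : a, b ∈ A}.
K = |A + A| / |A| = 9/5

Enumerate A + A = {a + b : a, b ∈ A}. With |A| = 5, there are |A|^2 = 25 ordered sum pairs; collecting distinct values, A + A = {16, 23, 30, 37, 44, 51, 58, 65, 72}, so |A + A| = 9. Thus K = 9/5. Here |A + A| = 2|A| − 1 = 9, the minimum possible — so K = 9/5 is minimal, which holds iff A is an arithmetic progression.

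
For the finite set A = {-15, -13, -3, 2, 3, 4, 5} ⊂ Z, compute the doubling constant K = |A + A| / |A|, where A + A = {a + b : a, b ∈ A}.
K = |A + A| / |A| = 23/7

Enumerate A + A = {a + b : a, b ∈ A}. With |A| = 7, there are |A|^2 = 49 ordered sum pairs; collecting distinct values, A + A = {-30, -28, -26, -18, -16, -13, -12, -11, -10, -9, -8, -6, -1, 0, 1, 2, 4, 5, 6, 7, 8, 9, 10}, so |A + A| = 23. Thus K = 23/7. For comparison, the minimum possible |A + A| over all 7-element sets is 2·7 − 1 = 13 (so min K = 13/7), attained only by arithmetic progressions.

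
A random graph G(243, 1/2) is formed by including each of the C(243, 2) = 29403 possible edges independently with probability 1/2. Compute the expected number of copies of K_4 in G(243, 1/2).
E[# K_4] = C(243, 4) · (1/2)^C(4, 2) = 141722460 / 2^6 = 35430615/16 = 2214413.4375

For each 4-subset S of vertices (there are C(243, 4) = 141722460 such S), let X_S = 1 if S induces a K_4 (all C(4, 2) = 6 edges present). Then P(X_S = 1) = (1/2)^6 = 1/64. By linearity of expectation, E[# K_4] = C(243, 4) · (1/2)^6 = 141722460 / 64 = 35430615/16 = 2214413.4375.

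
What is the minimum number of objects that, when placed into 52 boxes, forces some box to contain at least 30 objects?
n = (30 − 1)·52 + 1 = 1509

By the generalised pigeonhole principle, to guarantee some box contains ≥ r objects we need more than (r − 1) · k objects total. Threshold: n = (r − 1) · k + 1. With r = 30 and k = 52: n = 29 · 52 + 1 = 1508 + 1 = 1509. For n = 1508 = 29 · 52, we can put exactly 29 objects in every box, avoiding 30 in any single one — so 1509 is tight.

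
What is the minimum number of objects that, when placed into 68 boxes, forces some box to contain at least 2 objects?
n = (2 − 1)·68 + 1 = 69

By the generalised pigeonhole principle, to guarantee some box contains ≥ r objects we need more than (r − 1) · k objects total. Threshold: n = (r − 1) · k + 1. With r = 2 and k = 68: n = 1 · 68 + 1 = 68 + 1 = 69. For n = 68 = 1 · 68, we can put exactly 1 objects in every box, avoiding 2 in any single one — so 69 is tight.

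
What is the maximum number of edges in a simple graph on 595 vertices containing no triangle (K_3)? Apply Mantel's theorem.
ex(595, K_3) = ⌊595^2/4⌋ = 88506

Mantel (1907): a triangle-free graph on n vertices has at most ⌊n^2/4⌋ edges, with equality for the complete bipartite graph K_{⌊n/2⌋, ⌈n/2⌉}. For n = 595: ⌊595^2/4⌋ = ⌊354025/4⌋ = 88506. The extremal graph is K_{297, 298}, which has 297·298 = 88506 edges.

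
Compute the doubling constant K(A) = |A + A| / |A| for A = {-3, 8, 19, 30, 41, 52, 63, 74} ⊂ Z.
K = |A + A| / |A| = 15/8

Enumerate A + A = {a + b : a, b ∈ A}. With |A| = 8, there are |A|^2 = 64 ordered sum pairs; collecting distinct values, A + A = {-6, 5, 16, 27, 38, 49, 60, 71, 82, 93, 104, 115, 126, 137, 148}, so |A + A| = 15. Thus K = 15/8. Here |A + A| = 2|A| − 1 = 15, the minimum possible — so K = 15/8 is minimal, which holds iff A is an arithmetic progression.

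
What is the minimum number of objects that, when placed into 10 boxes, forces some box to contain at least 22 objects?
n = (22 − 1)·10 + 1 = 211

By the generalised pigeonhole principle, to guarantee some box contains ≥ r objects we need more than (r − 1) · k objects total. Threshold: n = (r − 1) · k + 1. With r = 22 and k = 10: n = 21 · 10 + 1 = 210 + 1 = 211. For n = 210 = 21 · 10, we can put exactly 21 objects in every box, avoiding 22 in any single one — so 211 is tight.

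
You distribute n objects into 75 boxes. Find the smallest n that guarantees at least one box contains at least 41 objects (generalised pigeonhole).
n = (41 − 1)·75 + 1 = 3001

By the generalised pigeonhole principle, to guarantee some box contains ≥ r objects we need more than (r − 1) · k objects total. Threshold: n = (r − 1) · k + 1. With r = 41 and k = 75: n = 40 · 75 + 1 = 3000 + 1 = 3001. For n = 3000 = 40 · 75, we can put exactly 40 objects in every box, avoiding 41 in any single one — so 3001 is tight.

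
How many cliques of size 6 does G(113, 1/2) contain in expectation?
E[# K_6] = C(113, 6) · (1/2)^C(6, 2) = 2526561576 / 2^15 = 315820197/4096 ≈ 77104.540283

For each 6-subset S of vertices (there are C(113, 6) = 2526561576 such S), let X_S = 1 if S induces a K_6 (all C(6, 2) = 15 edges present). Then P(X_S = 1) = (1/2)^15 = 1/32768. By linearity of expectation, E[# K_6] = C(113, 6) · (1/2)^15 = 2526561576 / 32768 = 315820197/4096 ≈ 77104.540283.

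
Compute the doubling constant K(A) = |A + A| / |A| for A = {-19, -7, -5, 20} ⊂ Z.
K = |A + A| / |A| = 10/4 = 5/2

Enumerate A + A = {a + b : a, b ∈ A}. With |A| = 4, there are |A|^2 = 16 ordered sum pairs; collecting distinct values, A + A = {-38, -26, -24, -14, -12, -10, 1, 13, 15, 40}, so |A + A| = 10. Thus K = 10/4 = 5/2. For comparison, the minimum possible |A + A| over all 4-element sets is 2·4 − 1 = 7 (so min K = 7/4), attained only by arithmetic progressions.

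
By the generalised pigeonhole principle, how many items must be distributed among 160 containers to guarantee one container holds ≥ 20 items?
n = (20 − 1)·160 + 1 = 3041

By the generalised pigeonhole principle, to guarantee some box contains ≥ r objects we need more than (r − 1) · k objects total. Threshold: n = (r − 1) · k + 1. With r = 20 and k = 160: n = 19 · 160 + 1 = 3040 + 1 = 3041. For n = 3040 = 19 · 160, we can put exactly 19 objects in every box, avoiding 20 in any single one — so 3041 is tight.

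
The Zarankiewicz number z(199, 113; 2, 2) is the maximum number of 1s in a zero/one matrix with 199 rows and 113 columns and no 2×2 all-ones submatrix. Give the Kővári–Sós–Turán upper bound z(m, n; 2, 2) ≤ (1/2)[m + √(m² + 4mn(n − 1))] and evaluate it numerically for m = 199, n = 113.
z(199, 113; 2, 2) ≤ (1/2)[199 + √(199² + 4·199·113·112)] = (1/2)[199 + √10113777] = 1689.6083

Kővári–Sós–Turán: let r_1, ..., r_199 be the row sums and z = Σ r_i the total number of 1s. Each pair of columns can share at most one row with both entries 1 (else a 2×2 all-ones block appears), so Σ_i C(r_i, 2) ≤ C(113, 2) = 6328. By convexity Σ_i C(r_i, 2) ≥ 199·C(z/199, 2) = z(z − 199)/(2·199), giving z² − 199z − 199·113·112 ≤ 0 and hence z ≤ (1/2)[199 + √(39601 + 4·2518544)] = (1/2)[199 + √10113777] ≈ (1/2)(199 + 3180.2165) = 1689.6083.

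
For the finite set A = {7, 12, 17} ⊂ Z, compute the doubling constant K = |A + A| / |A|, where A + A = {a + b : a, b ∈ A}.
K = |A + A| / |A| = 5/3

Enumerate A + A = {a + b : a, b ∈ A}. With |A| = 3, there are |A|^2 = 9 ordered sum pairs; collecting distinct values, A + A = {14, 19, 24, 29, 34}, so |A + A| = 5. Thus K = 5/3. Here |A + A| = 2|A| − 1 = 5, the minimum possible — so K = 5/3 is minimal, which holds iff A is an arithmetic progression.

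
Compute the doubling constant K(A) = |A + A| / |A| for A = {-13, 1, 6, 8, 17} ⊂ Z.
K = |A + A| / |A| = 15/5 = 3

Enumerate A + A = {a + b : a, b ∈ A}. With |A| = 5, there are |A|^2 = 25 ordered sum pairs; collecting distinct values, A + A = {-26, -12, -7, -5, 2, 4, 7, 9, 12, 14, 16, 18, 23, 25, 34}, so |A + A| = 15. Thus K = 15/5 = 3. For comparison, the minimum possible |A + A| over all 5-element sets is 2·5 − 1 = 9 (so min K = 9/5), attained only by arithmetic progressions.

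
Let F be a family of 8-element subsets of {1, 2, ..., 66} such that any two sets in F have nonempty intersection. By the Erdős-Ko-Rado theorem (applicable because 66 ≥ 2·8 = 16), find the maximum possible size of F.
max |F| = C(65, 7) = 696190560

The Erdős-Ko-Rado theorem states: for n ≥ 2k, an intersecting family of k-subsets of an n-element set has size at most C(n − 1, k − 1), with equality for 'star' families {A ⊆ [n] : |A| = k, i ∈ A} (fix an element i). For n = 66, k = 8: C(65, 7) = 696190560.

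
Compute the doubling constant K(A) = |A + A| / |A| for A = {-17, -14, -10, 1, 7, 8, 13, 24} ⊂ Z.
K = |A + A| / |A| = 33/8

Enumerate A + A = {a + b : a, b ∈ A}. With |A| = 8, there are |A|^2 = 64 ordered sum pairs; collecting distinct values, A + A = {-34, -31, -28, -27, -24, -20, -16, -13, -10, -9, -7, -6, -4, -3, -2, -1, 2, 3, 7, 8, 9, 10, 14, 15, 16, 20, 21, 25, 26, 31, 32, 37, 48}, so |A + A| = 33. Thus K = 33/8. For comparison, the minimum possible |A + A| over all 8-element sets is 2·8 − 1 = 15 (so min K = 15/8), attained only by arithmetic progressions.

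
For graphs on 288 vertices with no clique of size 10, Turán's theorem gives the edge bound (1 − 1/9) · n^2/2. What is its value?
Turán density bound = (8/9) · 288^2/2 = 36864

Turán's theorem: ex(n, K_{r+1}) is achieved by the complete r-partite Turán graph T(n, r) with parts as balanced as possible, and is at most (1 − 1/r) · n^2/2. For r = 9, n = 288: the density bound is (8/9) · 82944/2 = 36864. Since 9 ∣ 288, the Turán graph T(288, 9) has parts of equal size 32, and its edge count e(T(288, 9)) = 36864 attains the density bound exactly.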